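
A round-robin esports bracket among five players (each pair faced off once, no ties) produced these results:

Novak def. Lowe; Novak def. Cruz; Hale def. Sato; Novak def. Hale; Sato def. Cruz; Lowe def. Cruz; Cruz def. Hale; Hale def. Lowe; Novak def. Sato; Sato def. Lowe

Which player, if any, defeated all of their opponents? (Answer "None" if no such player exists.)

Novak has 4 wins out of 4 opponents — a perfect record.

Novak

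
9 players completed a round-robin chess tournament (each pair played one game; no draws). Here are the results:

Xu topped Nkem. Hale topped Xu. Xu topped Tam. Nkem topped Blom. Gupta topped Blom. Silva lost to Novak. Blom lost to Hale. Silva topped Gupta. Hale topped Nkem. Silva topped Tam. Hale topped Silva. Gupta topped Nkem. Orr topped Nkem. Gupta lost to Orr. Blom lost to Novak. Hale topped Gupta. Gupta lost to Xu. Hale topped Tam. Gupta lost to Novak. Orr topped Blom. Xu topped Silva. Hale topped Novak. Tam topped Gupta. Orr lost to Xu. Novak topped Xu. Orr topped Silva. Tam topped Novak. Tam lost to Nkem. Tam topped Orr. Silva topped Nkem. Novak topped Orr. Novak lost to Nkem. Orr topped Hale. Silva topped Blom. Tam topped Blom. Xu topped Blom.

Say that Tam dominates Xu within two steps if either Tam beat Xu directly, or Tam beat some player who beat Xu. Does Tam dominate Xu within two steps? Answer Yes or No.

Yes

Tam did not beat Xu directly.
Tam beat Orr, Gupta, Blom, Novak. Of those, Novak beat Xu.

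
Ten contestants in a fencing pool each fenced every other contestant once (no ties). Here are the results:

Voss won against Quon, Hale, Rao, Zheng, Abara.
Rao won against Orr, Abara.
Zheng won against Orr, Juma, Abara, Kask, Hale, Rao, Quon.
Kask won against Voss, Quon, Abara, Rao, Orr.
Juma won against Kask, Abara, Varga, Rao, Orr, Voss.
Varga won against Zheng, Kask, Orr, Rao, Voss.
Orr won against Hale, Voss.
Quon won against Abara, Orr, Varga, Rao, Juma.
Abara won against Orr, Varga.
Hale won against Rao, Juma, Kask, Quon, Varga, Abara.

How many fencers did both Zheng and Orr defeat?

1

Zheng beat: Orr, Juma, Kask, Rao, Hale, Quon, Abara.
Orr beat: Voss, Hale.
Both beat: Hale — 1.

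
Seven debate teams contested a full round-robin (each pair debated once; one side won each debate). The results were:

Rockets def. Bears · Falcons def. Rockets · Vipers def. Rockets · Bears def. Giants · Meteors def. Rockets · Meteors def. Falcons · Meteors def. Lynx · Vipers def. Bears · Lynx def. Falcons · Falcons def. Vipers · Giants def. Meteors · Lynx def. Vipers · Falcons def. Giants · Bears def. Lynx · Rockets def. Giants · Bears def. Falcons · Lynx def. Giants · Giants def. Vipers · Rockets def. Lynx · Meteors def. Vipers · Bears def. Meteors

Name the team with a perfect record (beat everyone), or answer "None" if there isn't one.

Highest win total is Meteors with 4 (out of 6 possible).
Meteors lost to Bears, Giants, so no team went undefeated.

None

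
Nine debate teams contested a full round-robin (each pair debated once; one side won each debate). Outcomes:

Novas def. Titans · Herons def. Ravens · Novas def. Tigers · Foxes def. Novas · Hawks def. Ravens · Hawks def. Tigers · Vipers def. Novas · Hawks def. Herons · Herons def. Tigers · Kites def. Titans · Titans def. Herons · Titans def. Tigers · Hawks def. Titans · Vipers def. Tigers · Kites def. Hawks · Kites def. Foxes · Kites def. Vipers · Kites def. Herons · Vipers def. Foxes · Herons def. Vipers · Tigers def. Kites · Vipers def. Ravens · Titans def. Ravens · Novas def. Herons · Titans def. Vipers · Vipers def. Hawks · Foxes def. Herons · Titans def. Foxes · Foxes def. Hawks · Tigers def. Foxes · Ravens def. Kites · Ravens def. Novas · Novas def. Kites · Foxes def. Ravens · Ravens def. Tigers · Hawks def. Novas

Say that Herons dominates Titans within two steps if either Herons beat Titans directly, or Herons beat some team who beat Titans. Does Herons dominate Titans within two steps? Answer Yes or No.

No

Herons did not beat Titans directly.
Herons beat Tigers, Ravens, Vipers, but each of them lost to Titans. No two-step path.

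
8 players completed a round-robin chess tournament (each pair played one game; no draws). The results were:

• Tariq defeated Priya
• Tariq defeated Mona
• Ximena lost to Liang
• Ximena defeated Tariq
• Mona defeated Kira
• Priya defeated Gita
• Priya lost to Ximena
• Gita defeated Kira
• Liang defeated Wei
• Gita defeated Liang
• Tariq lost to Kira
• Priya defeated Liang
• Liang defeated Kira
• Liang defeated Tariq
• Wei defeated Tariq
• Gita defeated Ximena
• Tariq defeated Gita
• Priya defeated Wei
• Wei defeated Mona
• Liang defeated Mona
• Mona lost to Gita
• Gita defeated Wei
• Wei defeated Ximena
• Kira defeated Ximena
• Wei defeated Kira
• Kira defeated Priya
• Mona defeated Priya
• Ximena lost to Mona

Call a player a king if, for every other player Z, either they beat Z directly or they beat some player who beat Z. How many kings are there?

6

Priya reaches everyone (king).
Gita reaches everyone (king).
Mona reaches everyone (king).
Liang reaches everyone (king).
Kira reaches everyone (king).
Tariq reaches everyone (king).
Ximena cannot reach Kira in two steps.
Wei cannot reach Liang in two steps.
Kings: Priya, Gita, Mona, Liang, Kira, Tariq — 6.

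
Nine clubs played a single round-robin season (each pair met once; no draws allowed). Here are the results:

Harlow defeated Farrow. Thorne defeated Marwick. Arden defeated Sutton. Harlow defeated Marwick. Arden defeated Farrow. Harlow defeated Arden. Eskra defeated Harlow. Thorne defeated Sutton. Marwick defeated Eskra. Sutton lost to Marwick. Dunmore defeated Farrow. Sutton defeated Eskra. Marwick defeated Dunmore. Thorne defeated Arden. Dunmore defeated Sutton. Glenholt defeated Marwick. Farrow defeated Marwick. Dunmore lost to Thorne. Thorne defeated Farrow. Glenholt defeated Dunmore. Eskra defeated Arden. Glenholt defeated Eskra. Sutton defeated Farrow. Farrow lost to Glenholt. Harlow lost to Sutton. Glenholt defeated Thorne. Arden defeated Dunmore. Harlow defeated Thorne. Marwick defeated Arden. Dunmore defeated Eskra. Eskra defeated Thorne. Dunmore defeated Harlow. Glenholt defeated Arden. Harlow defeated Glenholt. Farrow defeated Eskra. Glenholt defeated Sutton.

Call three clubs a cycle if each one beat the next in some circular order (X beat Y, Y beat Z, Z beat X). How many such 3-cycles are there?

21

Win totals: Sutton 3, Glenholt 7, Farrow 2, Eskra 3, Thorne 5, Harlow 5, Marwick 4, Arden 3, Dunmore 4.
A club with w wins dominates both others in C(w,2) triples; summing gives 3 + 21 + 1 + 3 + 10 + 10 + 6 + 3 + 6 = 63 transitive triples.
Total triples C(9,3) = 84, so cyclic triples = 84 − 63 = 21.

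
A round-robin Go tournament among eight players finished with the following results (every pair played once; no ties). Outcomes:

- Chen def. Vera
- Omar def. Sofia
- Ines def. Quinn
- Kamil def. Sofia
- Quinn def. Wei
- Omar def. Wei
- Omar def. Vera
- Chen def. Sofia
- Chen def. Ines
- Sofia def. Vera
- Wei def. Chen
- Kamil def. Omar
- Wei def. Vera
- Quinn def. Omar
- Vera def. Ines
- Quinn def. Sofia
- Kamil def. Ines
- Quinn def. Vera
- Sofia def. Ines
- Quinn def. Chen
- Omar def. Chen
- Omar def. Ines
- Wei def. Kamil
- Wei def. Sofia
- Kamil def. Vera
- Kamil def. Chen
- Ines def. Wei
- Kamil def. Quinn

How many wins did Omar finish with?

5

Omar's results: beat Vera, Sofia, Chen, Wei, Ines; lost to Kamil, Quinn.
That is 5 wins.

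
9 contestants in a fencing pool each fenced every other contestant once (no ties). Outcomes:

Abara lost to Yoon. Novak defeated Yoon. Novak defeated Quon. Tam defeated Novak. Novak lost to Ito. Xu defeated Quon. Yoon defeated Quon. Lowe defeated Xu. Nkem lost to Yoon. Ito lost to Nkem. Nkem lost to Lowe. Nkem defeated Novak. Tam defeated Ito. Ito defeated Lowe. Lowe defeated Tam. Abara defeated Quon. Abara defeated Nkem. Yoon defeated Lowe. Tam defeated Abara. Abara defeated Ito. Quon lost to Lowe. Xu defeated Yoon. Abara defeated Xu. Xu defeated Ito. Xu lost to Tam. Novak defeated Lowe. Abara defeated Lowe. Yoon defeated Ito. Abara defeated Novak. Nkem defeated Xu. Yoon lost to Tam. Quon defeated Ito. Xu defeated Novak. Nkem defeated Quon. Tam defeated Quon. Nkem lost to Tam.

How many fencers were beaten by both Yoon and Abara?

Yoon beat: Nkem, Lowe, Quon, Abara, Ito.
Abara beat: Nkem, Lowe, Quon, Xu, Ito, Novak.
Both beat: Nkem, Lowe, Quon, Ito — 4.

4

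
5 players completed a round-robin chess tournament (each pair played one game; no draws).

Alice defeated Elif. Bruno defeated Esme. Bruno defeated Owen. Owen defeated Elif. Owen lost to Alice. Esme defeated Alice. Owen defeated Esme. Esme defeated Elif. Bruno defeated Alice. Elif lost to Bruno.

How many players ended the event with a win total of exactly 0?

1

Win totals: Elif 0, Owen 2, Alice 2, Esme 2, Bruno 4.
Exactly 0: Elif — 1 player.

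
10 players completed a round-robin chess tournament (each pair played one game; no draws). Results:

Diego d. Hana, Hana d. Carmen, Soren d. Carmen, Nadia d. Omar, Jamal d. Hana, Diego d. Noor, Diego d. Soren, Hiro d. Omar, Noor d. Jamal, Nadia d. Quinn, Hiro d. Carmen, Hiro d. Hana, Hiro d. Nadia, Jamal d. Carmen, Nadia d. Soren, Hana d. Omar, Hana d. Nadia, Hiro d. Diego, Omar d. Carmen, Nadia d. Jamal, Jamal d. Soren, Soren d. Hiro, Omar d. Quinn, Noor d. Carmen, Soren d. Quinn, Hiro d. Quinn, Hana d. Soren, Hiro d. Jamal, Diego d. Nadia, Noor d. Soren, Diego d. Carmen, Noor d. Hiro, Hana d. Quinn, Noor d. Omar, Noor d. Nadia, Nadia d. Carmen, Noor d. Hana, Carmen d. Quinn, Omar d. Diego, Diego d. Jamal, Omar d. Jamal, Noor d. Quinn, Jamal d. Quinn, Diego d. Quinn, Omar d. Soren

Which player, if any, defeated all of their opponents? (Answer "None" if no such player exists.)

Highest win total is Noor with 8 (out of 9 possible).
Noor lost to Diego, so no player went undefeated.

None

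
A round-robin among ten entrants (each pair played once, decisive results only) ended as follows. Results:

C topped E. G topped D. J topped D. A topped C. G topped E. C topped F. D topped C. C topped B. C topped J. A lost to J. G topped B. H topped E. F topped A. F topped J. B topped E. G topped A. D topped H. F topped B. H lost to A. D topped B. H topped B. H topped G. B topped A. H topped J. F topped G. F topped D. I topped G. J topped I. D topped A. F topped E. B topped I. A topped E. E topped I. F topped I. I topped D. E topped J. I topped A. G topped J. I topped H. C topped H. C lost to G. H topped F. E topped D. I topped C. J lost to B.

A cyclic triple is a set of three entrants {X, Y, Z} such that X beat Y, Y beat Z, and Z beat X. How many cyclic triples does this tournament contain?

Win totals: A 3, B 4, C 5, D 4, E 3, F 7, G 6, H 5, I 5, J 3.
An entrant with w wins dominates both others in C(w,2) triples; summing gives 3 + 6 + 10 + 6 + 3 + 21 + 15 + 10 + 10 + 3 = 87 transitive triples.
Total triples C(10,3) = 120, so cyclic triples = 120 − 87 = 33.

33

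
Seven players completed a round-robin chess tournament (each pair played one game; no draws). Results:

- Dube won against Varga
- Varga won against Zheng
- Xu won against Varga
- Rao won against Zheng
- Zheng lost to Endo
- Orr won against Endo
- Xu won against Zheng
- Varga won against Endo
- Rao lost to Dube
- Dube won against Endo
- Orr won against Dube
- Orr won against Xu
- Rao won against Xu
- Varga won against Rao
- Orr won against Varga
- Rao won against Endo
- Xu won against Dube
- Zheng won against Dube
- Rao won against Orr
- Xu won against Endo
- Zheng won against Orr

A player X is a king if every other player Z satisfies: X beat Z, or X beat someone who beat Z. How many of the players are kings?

Xu reaches everyone (king).
Dube reaches everyone (king).
Varga reaches everyone (king).
Endo cannot reach Xu, Varga, Rao in two steps.
Zheng reaches everyone (king).
Rao reaches everyone (king).
Orr reaches everyone (king).
Kings: Xu, Dube, Varga, Zheng, Rao, Orr — 6.

6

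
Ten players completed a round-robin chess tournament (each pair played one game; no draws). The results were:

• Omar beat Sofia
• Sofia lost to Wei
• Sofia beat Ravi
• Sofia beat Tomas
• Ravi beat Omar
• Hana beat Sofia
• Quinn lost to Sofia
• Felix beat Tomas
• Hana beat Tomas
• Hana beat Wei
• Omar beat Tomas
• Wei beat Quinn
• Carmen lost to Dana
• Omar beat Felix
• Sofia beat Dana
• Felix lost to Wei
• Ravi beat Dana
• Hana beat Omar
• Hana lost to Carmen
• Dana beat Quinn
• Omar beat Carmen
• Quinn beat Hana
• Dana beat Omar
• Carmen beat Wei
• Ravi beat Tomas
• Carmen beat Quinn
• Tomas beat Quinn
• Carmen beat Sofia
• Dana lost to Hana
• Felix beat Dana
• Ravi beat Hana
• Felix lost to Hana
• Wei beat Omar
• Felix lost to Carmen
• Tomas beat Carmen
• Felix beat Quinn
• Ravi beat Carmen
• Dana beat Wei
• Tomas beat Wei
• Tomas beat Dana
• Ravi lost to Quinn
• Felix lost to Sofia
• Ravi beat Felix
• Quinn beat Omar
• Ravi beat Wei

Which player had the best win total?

Win totals: Omar 4, Dana 4, Hana 6, Quinn 3, Tomas 4, Sofia 5, Carmen 5, Felix 3, Ravi 7, Wei 4.
Ravi leads with 7 wins (next highest: 6).

Ravi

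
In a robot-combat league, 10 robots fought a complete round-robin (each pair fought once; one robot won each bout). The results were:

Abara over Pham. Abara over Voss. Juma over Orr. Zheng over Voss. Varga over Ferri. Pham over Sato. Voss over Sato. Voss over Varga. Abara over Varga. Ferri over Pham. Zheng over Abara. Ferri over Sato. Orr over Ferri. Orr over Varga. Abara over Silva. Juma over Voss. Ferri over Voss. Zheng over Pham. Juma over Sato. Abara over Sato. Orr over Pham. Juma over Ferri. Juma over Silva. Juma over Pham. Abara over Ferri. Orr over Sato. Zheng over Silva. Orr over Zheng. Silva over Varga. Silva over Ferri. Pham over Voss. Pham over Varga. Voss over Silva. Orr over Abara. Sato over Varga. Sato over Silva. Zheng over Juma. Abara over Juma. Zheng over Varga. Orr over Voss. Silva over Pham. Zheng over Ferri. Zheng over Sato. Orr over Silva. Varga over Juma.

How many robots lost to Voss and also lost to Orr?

Voss beat: Varga, Silva, Sato.
Orr beat: Varga, Voss, Silva, Zheng, Abara, Pham, Sato, Ferri.
Both beat: Varga, Silva, Sato — 3.

3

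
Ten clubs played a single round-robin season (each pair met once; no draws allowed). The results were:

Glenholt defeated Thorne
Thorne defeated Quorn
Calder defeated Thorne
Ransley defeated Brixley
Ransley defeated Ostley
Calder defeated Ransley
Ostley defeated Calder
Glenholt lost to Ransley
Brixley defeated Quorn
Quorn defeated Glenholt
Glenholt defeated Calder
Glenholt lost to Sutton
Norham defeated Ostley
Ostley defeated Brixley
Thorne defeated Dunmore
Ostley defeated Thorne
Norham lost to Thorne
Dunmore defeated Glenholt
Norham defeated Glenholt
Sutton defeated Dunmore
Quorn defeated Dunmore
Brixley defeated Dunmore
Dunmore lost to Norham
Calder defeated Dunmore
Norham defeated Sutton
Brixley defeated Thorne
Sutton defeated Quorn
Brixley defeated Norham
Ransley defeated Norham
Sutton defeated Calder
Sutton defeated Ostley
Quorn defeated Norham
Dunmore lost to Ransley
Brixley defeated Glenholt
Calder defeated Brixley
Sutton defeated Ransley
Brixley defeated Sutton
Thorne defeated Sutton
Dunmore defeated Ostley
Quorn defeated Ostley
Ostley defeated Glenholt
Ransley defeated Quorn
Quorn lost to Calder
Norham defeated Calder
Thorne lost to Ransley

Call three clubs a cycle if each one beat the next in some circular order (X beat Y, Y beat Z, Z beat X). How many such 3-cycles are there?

29

Win totals: Quorn 4, Norham 5, Thorne 4, Calder 5, Dunmore 2, Glenholt 2, Ransley 7, Sutton 6, Brixley 6, Ostley 4.
A club with w wins dominates both others in C(w,2) triples; summing gives 6 + 10 + 6 + 10 + 1 + 1 + 21 + 15 + 15 + 6 = 91 transitive triples.
Total triples C(10,3) = 120, so cyclic triples = 120 − 91 = 29.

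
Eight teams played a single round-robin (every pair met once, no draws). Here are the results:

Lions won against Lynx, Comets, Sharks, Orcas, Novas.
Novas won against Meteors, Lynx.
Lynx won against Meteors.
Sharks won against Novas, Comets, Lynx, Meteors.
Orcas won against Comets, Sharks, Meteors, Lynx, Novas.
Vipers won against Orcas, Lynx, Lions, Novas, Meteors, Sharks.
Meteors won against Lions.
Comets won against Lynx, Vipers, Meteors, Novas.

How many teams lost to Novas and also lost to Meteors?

0

Novas beat: Meteors, Lynx.
Meteors beat: Lions.
No one was beaten by both.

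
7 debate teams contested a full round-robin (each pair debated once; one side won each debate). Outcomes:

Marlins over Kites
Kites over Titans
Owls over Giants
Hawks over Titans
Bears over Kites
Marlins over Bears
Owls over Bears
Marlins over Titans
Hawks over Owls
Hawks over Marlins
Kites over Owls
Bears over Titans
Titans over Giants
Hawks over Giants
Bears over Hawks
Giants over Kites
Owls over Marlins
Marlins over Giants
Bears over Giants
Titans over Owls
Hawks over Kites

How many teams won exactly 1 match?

1

Win totals: Owls 3, Titans 2, Giants 1, Marlins 4, Kites 2, Bears 4, Hawks 5.
Exactly 1: Giants — 1 team.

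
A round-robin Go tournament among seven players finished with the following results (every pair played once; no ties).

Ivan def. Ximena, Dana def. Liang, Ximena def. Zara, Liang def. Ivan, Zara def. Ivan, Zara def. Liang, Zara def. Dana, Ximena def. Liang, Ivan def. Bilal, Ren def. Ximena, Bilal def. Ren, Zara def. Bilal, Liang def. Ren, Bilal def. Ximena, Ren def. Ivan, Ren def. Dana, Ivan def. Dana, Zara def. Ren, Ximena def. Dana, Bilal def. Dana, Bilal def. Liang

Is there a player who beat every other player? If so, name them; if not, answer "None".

Highest win total is Zara with 5 (out of 6 possible).
Zara lost to Ximena, so no player went undefeated.

None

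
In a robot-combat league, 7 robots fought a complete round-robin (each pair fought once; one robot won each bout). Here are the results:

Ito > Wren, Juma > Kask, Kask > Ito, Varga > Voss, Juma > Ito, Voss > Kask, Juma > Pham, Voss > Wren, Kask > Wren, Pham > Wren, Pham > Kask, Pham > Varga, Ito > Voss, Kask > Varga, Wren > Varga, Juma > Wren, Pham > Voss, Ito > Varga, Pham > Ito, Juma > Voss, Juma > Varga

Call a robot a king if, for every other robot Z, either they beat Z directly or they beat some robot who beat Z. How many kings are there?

1

Pham cannot reach Juma in two steps.
Kask cannot reach Pham, Juma in two steps.
Varga cannot reach Pham, Juma, Ito in two steps.
Wren cannot reach Pham, Kask, Juma, Ito in two steps.
Voss cannot reach Pham, Juma in two steps.
Juma reaches everyone (king).
Ito cannot reach Pham, Juma in two steps.
Kings: Juma — 1.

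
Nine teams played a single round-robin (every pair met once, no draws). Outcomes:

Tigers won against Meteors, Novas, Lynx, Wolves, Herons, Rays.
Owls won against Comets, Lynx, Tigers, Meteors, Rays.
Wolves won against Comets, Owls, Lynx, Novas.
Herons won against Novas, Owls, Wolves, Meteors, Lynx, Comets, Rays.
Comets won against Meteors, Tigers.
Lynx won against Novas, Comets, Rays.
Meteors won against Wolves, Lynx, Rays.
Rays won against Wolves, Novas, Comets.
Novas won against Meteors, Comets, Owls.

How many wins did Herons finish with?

7

Herons' results: beat Wolves, Meteors, Lynx, Rays, Novas, Comets, Owls; lost to Tigers.
That is 7 wins.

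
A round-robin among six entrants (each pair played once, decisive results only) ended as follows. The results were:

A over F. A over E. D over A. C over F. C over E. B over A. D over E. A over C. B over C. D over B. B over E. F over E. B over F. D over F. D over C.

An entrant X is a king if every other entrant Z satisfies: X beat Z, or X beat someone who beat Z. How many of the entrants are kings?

A cannot reach B, D in two steps.
B cannot reach D in two steps.
C cannot reach A, B, D in two steps.
D reaches everyone (king).
E cannot reach A, B, C, D, F in two steps.
F cannot reach A, B, C, D in two steps.
Kings: D — 1.

1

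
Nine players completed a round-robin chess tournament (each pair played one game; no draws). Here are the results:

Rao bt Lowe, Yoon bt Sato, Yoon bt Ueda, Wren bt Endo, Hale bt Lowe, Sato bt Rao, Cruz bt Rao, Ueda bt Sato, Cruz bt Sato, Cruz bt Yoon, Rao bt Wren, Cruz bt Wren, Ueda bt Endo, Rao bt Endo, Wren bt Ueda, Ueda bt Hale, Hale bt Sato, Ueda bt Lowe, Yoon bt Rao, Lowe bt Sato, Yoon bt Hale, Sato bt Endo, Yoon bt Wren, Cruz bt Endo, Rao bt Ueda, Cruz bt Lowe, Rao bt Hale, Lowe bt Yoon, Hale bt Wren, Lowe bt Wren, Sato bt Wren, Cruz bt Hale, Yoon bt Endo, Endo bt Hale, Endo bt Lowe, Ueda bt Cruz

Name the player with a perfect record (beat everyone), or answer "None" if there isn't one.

None

Highest win total is Cruz with 7 (out of 8 possible).
Cruz lost to Ueda, so no player went undefeated.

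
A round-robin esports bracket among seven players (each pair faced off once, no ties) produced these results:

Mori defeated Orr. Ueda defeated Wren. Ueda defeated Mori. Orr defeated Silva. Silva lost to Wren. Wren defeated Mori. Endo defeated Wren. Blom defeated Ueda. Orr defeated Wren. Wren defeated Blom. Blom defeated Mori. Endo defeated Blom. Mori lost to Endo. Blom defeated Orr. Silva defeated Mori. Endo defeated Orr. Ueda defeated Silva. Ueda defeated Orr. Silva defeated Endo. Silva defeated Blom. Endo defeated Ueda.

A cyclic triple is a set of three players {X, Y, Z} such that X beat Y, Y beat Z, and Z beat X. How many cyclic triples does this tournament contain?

Win totals: Wren 3, Silva 3, Mori 1, Blom 3, Endo 5, Ueda 4, Orr 2.
A player with w wins dominates both others in C(w,2) triples; summing gives 3 + 3 + 0 + 3 + 10 + 6 + 1 = 26 transitive triples.
Total triples C(7,3) = 35, so cyclic triples = 35 − 26 = 9.

9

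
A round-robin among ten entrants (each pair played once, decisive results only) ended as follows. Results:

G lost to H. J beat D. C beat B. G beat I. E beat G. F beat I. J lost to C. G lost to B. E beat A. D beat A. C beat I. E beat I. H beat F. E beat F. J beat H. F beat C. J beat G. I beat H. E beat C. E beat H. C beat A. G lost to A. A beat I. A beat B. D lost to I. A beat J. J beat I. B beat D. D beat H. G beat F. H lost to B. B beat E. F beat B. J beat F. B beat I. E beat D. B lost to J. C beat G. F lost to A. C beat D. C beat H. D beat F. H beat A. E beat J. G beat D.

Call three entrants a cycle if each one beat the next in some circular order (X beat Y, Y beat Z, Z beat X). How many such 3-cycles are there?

Win totals: A 5, B 5, C 7, D 3, E 8, F 3, G 3, H 3, I 2, J 6.
An entrant with w wins dominates both others in C(w,2) triples; summing gives 10 + 10 + 21 + 3 + 28 + 3 + 3 + 3 + 1 + 15 = 97 transitive triples.
Total triples C(10,3) = 120, so cyclic triples = 120 − 97 = 23.

23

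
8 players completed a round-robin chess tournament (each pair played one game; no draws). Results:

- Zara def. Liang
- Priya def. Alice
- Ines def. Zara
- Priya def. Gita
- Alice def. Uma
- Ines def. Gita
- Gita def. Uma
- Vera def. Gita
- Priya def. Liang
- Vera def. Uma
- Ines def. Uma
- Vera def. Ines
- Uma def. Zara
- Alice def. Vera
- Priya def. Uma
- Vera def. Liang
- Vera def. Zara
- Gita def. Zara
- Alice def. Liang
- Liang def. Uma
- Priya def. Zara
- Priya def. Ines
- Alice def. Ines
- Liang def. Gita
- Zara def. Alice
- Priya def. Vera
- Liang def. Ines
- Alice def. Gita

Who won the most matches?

Win totals: Uma 1, Alice 5, Gita 2, Priya 7, Zara 2, Vera 5, Liang 3, Ines 3.
Priya leads with 7 wins (next highest: 5).

Priya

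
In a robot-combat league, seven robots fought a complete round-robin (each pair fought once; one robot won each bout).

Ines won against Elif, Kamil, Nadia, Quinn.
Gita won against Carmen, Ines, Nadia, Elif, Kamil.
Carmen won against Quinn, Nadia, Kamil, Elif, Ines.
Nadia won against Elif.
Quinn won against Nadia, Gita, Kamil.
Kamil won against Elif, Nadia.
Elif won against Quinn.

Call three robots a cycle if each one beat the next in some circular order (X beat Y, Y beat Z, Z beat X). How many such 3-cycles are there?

Win totals: Nadia 1, Ines 4, Carmen 5, Gita 5, Quinn 3, Kamil 2, Elif 1.
A robot with w wins dominates both others in C(w,2) triples; summing gives 0 + 6 + 10 + 10 + 3 + 1 + 0 = 30 transitive triples.
Total triples C(7,3) = 35, so cyclic triples = 35 − 30 = 5.

5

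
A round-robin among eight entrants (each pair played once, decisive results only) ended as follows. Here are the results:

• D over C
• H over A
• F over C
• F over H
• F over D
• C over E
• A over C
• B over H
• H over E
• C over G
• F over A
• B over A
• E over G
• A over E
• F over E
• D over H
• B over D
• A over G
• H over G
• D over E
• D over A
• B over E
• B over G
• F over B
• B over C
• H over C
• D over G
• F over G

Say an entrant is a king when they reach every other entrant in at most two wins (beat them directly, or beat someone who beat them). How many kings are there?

1

A cannot reach B, D, F, H in two steps.
B cannot reach F in two steps.
C cannot reach A, B, D, F, H in two steps.
D cannot reach B, F in two steps.
E cannot reach A, B, C, D, F, H in two steps.
F reaches everyone (king).
G cannot reach A, B, C, D, E, F, H in two steps.
H cannot reach B, D, F in two steps.
Kings: F — 1.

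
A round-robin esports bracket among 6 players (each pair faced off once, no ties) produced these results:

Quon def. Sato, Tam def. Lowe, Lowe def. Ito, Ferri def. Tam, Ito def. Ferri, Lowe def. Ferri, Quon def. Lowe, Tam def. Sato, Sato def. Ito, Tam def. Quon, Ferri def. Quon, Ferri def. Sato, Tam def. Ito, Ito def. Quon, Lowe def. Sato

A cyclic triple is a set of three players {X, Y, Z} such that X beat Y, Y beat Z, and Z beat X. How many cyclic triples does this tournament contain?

6

Of the C(6,3) = 20 triples, the cyclic ones are: {Ferri, Quon, Lowe}; {Ferri, Lowe, Tam}; {Ferri, Sato, Ito}; {Ferri, Ito, Tam}; {Quon, Lowe, Ito}; {Quon, Sato, Ito}.
That is 6.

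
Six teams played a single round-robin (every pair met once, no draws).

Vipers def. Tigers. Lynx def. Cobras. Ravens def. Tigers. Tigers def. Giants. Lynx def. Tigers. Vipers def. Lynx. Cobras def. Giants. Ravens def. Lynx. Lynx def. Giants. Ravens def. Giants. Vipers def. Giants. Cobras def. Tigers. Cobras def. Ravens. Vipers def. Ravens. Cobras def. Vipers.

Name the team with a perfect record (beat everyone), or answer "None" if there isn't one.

None

Highest win total is Vipers with 4 (out of 5 possible).
Vipers lost to Cobras, so no team went undefeated.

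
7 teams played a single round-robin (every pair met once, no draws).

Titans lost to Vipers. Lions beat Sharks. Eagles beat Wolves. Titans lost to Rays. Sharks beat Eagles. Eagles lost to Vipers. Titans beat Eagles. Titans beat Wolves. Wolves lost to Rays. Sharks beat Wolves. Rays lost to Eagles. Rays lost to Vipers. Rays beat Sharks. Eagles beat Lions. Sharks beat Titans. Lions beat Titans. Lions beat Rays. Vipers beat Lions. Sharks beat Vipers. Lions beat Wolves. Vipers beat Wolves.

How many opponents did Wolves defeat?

0

Wolves' results: beat no one; lost to Titans, Vipers, Sharks, Lions, Eagles, Rays.
That is 0 wins.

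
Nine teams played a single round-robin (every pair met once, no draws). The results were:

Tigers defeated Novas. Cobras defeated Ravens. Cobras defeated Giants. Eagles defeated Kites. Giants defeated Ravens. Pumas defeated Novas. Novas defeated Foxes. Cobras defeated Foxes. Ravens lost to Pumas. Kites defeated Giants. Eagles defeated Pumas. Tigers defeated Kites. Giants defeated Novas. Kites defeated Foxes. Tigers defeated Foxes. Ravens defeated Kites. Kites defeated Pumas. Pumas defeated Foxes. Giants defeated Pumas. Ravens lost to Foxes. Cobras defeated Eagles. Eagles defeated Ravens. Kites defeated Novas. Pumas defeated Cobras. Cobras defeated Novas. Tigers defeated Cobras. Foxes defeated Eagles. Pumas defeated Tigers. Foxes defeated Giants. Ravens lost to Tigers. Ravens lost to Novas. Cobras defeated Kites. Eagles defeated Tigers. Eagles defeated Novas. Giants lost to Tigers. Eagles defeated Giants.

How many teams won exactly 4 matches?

1

Win totals: Foxes 3, Ravens 1, Novas 2, Kites 4, Pumas 5, Giants 3, Cobras 6, Tigers 6, Eagles 6.
Exactly 4: Kites — 1 team.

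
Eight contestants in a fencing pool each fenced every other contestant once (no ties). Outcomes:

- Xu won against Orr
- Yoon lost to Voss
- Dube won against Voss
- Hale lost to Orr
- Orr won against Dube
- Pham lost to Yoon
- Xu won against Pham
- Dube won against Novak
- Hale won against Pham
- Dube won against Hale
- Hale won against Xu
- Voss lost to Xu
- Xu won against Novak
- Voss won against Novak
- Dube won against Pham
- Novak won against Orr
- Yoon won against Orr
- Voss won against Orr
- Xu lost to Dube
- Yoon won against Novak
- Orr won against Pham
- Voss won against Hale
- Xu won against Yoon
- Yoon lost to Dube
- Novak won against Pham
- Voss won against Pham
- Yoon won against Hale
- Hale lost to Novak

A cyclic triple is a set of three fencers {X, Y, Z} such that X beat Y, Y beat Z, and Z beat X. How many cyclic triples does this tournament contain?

8

Win totals: Pham 0, Xu 5, Orr 3, Yoon 4, Novak 3, Hale 2, Voss 5, Dube 6.
A fencer with w wins dominates both others in C(w,2) triples; summing gives 0 + 10 + 3 + 6 + 3 + 1 + 10 + 15 = 48 transitive triples.
Total triples C(8,3) = 56, so cyclic triples = 56 − 48 = 8.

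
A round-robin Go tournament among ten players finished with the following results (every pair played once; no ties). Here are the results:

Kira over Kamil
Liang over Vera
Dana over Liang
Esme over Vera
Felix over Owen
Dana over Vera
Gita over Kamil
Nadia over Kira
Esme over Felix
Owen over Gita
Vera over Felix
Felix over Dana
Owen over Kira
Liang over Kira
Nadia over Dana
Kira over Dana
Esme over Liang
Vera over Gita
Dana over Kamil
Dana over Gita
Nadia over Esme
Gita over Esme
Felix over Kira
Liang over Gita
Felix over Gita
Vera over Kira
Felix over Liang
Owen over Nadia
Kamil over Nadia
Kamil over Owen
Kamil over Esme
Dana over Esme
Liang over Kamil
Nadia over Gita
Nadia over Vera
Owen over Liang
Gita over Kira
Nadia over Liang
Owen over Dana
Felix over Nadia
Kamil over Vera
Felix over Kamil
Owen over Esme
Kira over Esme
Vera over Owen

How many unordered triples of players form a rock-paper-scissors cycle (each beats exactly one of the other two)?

32

Win totals: Felix 7, Vera 4, Esme 3, Dana 5, Nadia 6, Kamil 4, Liang 4, Kira 3, Owen 6, Gita 3.
A player with w wins dominates both others in C(w,2) triples; summing gives 21 + 6 + 3 + 10 + 15 + 6 + 6 + 3 + 15 + 3 = 88 transitive triples.
Total triples C(10,3) = 120, so cyclic triples = 120 − 88 = 32.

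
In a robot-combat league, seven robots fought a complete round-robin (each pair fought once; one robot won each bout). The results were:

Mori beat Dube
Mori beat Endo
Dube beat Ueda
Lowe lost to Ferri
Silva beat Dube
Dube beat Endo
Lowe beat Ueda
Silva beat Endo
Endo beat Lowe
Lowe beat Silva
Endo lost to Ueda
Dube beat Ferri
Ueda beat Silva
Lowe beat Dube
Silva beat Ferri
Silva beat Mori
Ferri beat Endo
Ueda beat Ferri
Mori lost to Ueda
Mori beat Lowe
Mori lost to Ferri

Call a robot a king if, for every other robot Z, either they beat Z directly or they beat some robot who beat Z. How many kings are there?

6

Endo cannot reach Ferri, Mori in two steps.
Dube reaches everyone (king).
Silva reaches everyone (king).
Ueda reaches everyone (king).
Ferri reaches everyone (king).
Lowe reaches everyone (king).
Mori reaches everyone (king).
Kings: Dube, Silva, Ueda, Ferri, Lowe, Mori — 6.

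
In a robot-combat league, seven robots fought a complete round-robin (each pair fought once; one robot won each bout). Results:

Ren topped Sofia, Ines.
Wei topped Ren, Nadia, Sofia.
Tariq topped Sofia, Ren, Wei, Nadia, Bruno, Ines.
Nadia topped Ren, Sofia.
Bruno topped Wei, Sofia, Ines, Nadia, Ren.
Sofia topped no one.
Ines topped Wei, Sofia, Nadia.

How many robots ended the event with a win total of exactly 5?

1

Win totals: Tariq 6, Sofia 0, Ines 3, Nadia 2, Ren 2, Bruno 5, Wei 3.
Exactly 5: Bruno — 1 robot.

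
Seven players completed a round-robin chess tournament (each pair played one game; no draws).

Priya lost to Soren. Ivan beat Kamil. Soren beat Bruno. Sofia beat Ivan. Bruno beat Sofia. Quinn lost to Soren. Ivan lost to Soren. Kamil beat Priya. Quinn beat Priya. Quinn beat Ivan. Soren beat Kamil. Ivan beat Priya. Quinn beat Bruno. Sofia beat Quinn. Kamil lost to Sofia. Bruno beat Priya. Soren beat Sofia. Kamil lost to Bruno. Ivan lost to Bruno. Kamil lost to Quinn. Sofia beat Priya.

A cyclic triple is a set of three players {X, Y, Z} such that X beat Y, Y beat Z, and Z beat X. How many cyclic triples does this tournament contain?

Win totals: Ivan 2, Priya 0, Sofia 4, Quinn 4, Soren 6, Bruno 4, Kamil 1.
A player with w wins dominates both others in C(w,2) triples; summing gives 1 + 0 + 6 + 6 + 15 + 6 + 0 = 34 transitive triples.
Total triples C(7,3) = 35, so cyclic triples = 35 − 34 = 1.

1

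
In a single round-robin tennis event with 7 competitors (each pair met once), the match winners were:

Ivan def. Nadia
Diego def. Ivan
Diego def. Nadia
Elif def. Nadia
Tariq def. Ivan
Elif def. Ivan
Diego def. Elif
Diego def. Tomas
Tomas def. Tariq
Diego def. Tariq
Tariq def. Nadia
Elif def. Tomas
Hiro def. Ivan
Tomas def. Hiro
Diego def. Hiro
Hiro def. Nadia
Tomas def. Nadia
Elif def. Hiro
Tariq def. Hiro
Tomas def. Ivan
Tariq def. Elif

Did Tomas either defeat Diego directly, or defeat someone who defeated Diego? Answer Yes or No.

No

Tomas did not beat Diego directly.
Tomas beat Ivan, Hiro, Tariq, Nadia, but each of them lost to Diego. No two-step path.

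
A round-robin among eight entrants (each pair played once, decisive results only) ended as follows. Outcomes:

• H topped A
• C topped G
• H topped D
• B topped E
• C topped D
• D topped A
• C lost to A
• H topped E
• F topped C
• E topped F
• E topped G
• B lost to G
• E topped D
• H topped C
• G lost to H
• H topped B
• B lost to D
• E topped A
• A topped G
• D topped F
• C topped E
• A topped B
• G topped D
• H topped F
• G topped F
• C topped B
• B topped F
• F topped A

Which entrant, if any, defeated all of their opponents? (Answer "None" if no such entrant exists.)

H has 7 wins out of 7 opponents — a perfect record.

H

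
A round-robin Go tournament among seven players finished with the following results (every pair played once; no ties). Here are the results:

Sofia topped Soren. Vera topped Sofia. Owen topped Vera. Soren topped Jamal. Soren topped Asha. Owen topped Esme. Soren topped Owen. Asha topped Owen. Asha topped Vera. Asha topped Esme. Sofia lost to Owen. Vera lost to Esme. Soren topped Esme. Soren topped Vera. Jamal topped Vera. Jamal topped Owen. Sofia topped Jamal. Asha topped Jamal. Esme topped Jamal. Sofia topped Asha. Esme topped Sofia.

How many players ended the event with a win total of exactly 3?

Win totals: Sofia 3, Esme 3, Jamal 2, Vera 1, Soren 5, Owen 3, Asha 4.
Exactly 3: Sofia, Esme, Owen — 3 players.

3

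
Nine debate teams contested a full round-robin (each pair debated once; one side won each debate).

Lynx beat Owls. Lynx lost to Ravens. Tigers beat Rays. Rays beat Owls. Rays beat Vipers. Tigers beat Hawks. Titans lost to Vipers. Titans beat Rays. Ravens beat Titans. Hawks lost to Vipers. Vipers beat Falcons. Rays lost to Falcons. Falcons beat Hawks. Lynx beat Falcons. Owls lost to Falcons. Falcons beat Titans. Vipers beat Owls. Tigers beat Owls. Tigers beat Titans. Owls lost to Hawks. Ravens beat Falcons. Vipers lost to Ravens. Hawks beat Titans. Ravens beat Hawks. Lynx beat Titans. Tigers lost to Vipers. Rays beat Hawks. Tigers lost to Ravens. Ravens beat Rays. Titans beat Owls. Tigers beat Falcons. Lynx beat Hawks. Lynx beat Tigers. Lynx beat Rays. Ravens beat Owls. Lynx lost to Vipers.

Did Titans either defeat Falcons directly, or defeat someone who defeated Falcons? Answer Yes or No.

Titans did not beat Falcons directly.
Titans beat Owls, Rays, but each of them lost to Falcons. No two-step path.

No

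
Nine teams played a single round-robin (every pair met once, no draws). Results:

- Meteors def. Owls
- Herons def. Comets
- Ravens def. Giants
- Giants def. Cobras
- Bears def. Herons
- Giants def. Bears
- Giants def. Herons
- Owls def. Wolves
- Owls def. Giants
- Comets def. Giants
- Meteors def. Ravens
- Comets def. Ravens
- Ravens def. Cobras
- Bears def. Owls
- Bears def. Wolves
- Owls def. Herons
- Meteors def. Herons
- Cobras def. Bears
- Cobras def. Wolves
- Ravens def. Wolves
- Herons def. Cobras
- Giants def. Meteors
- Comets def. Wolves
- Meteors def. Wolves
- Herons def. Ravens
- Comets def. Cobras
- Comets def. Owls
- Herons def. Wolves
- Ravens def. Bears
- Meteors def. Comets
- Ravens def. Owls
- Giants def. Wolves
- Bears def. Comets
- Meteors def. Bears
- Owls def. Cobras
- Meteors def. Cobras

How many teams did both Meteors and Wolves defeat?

0

Meteors beat: Herons, Comets, Wolves, Bears, Owls, Ravens, Cobras.
Wolves beat: no one.
No one was beaten by both.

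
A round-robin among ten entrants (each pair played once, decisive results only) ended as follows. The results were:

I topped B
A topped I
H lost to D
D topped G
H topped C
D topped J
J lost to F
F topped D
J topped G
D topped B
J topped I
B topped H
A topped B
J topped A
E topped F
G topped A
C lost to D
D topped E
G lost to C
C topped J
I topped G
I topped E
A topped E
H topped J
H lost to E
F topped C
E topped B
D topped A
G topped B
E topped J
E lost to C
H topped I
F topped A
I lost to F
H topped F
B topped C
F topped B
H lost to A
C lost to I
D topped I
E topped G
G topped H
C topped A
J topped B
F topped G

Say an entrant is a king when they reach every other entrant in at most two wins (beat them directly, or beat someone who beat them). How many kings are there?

4

A cannot reach D in two steps.
B cannot reach D in two steps.
C cannot reach D in two steps.
D reaches everyone (king).
E reaches everyone (king).
F reaches everyone (king).
G cannot reach D in two steps.
H reaches everyone (king).
I cannot reach D in two steps.
J cannot reach D, F in two steps.
Kings: D, E, F, H — 4.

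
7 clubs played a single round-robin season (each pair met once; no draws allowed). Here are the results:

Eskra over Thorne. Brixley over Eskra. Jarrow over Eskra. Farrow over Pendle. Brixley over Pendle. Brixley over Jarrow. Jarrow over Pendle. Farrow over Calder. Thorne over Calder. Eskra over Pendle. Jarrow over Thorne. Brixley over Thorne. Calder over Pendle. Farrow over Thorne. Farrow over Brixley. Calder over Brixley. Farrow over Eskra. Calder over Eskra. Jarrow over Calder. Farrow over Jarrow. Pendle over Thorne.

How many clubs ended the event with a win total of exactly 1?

2

Win totals: Brixley 4, Pendle 1, Farrow 6, Jarrow 4, Eskra 2, Thorne 1, Calder 3.
Exactly 1: Pendle, Thorne — 2 clubs.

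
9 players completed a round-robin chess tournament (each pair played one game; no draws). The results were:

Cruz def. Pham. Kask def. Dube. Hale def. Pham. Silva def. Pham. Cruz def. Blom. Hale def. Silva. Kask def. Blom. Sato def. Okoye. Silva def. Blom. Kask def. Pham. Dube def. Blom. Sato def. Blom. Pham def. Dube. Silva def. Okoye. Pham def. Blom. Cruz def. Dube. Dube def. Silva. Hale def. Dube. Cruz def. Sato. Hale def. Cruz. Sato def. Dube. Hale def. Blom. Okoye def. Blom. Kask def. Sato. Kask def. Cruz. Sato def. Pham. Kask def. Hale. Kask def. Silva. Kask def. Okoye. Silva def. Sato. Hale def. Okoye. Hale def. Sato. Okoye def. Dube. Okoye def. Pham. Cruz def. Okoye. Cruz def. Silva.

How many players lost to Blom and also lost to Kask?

Blom beat: no one.
Kask beat: Okoye, Sato, Hale, Blom, Cruz, Dube, Silva, Pham.
No one was beaten by both.

0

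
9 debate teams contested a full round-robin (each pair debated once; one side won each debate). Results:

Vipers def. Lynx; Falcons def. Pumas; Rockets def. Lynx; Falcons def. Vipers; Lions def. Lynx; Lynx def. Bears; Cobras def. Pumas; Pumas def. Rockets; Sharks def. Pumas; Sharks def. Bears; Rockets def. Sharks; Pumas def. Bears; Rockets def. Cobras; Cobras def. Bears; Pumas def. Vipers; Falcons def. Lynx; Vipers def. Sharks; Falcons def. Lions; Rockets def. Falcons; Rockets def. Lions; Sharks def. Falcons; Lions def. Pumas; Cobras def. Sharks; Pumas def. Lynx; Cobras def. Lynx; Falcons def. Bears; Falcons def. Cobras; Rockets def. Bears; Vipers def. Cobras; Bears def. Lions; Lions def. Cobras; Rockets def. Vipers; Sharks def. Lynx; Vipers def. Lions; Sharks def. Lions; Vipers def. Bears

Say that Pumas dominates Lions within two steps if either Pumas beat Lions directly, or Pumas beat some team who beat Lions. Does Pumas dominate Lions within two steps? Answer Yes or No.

Yes

Pumas did not beat Lions directly.
Pumas beat Lynx, Rockets, Bears, Vipers. Of those, Rockets beat Lions.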